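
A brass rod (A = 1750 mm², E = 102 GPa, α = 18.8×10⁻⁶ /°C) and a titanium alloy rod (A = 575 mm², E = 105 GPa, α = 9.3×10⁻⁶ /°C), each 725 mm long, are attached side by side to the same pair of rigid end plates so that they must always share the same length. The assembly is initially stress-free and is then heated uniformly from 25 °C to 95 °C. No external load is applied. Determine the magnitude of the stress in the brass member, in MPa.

σ ≈ 17.1 MPa (compressive)

Both members must finish at the same length. With the larger α, the brass tends to over-expand; the plates restrain it, putting the brass in compression and the titanium alloy in tension. With no external load the two internal forces are equal and opposite, magnitude P.
Compatibility of the two members (thermal + elastic change equal): (α₁ − α₂)ΔT = P·[1/(A₁E₁) + 1/(A₂E₂)].
|α₁ − α₂|·ΔT = 9.5×10⁻⁶ × 70 = 0.000665.
1/(A₁E₁) + 1/(A₂E₂) = 1/(1750×102×10³) + 1/(575×105×10³) = 2.217×10⁻⁸ N⁻¹.
P = 0.000665 / 2.217×10⁻⁸ = 30000 N = 30 kN.
σ_{brass} = P/A₁ = 30000/1750 = 17.14 MPa, compressive.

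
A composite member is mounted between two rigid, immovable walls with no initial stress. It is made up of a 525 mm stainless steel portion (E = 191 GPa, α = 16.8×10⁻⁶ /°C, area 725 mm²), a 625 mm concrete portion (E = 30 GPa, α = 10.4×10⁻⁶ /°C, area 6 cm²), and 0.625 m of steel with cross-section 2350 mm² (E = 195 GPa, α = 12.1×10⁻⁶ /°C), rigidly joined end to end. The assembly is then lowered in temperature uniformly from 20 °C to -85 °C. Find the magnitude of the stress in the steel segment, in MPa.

σ ≈ 25.6 MPa (tensile)

Free thermal contraction of the whole bar: Σ αᵢΔT Lᵢ = 16.8×10⁻⁶×105×525 + 10.4×10⁻⁶×105×625 + 12.1×10⁻⁶×105×625 = 2.403 mm.
The rigid supports impose zero overall length change; the single axial force P common to all segments must satisfy P Σ Lᵢ/(AᵢEᵢ) = δ_free.
The series flexibility is Σ Lᵢ/(AᵢEᵢ) = 525/(725×191×10³) + 625/(600×30×10³) + 625/(2350×195×10³) = 3.988×10⁻⁵ mm/N.
Hence P = δ_free / Σ(L/AE) = 2.403/3.988×10⁻⁵ = 60.25 kN (tensile).
σ_{steel} = P / A = 60250 / 2350 = 25.64 MPa.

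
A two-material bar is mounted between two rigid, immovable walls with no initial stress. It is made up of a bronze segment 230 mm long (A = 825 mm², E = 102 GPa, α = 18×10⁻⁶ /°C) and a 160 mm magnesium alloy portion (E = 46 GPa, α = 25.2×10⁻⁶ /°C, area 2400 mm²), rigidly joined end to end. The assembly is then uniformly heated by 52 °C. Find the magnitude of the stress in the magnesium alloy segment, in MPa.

σ ≈ 42.3 MPa (compressive)

If the supports were absent, the total length change would be Σ αᵢΔT Lᵢ = 18×10⁻⁶×52×230 + 25.2×10⁻⁶×52×160 = 0.4249 mm.
Since the ends are fixed, an axial force P builds up, equal in every segment, with P · Σ Lᵢ/(AᵢEᵢ) = δ_free.
Σ Lᵢ/(AᵢEᵢ) = 230/(825×102×10³) + 160/(2400×46×10³) = 4.182×10⁻⁶ mm/N.
So P = 0.4249 / 4.182×10⁻⁶ = 101.6 kN, compressive.
σ_{magnesium alloy} = P / A = 101600 / 2400 = 42.33 MPa.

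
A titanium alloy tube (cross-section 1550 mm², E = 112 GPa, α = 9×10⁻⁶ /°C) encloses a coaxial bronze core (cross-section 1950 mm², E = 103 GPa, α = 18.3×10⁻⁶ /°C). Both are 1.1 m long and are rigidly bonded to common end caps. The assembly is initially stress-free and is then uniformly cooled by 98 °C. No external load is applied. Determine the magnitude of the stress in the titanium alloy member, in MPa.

σ ≈ 54.8 MPa (compressive)

Equilibrium of a rigid end plate with no external load gives equal and opposite internal forces ±P in the two members. Since α_{bronze} > α_{titanium alloy}, cooling drives the bronze into tension and the titanium alloy into compression.
Setting the final lengths equal and cancelling L: (α₁ − α₂)ΔT = P/(A₁E₁) + P/(A₂E₂).
|α₁ − α₂|·ΔT = 9.3×10⁻⁶ × 98 = 0.0009114.
1/(A₁E₁) + 1/(A₂E₂) = 1/(1550×112×10³) + 1/(1950×103×10³) = 1.074×10⁻⁸ N⁻¹.
P = 0.0009114 / 1.074×10⁻⁸ = 84870 N = 84.87 kN.
σ_{titanium alloy} = P/A₁ = 84870/1550 = 54.75 MPa, compressive.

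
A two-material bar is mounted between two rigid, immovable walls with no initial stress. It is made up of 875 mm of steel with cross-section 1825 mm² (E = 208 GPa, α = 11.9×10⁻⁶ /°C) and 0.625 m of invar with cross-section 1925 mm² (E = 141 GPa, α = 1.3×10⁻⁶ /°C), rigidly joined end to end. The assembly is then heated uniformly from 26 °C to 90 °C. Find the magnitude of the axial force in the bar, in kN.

Free thermal expansion of the whole bar: Σ αᵢΔT Lᵢ = 11.9×10⁻⁶×64×875 + 1.3×10⁻⁶×64×625 = 0.7184 mm.
Since the ends are fixed, an axial force P builds up, equal in every segment, with P · Σ Lᵢ/(AᵢEᵢ) = δ_free.
Σ Lᵢ/(AᵢEᵢ) = 875/(1825×208×10³) + 625/(1925×141×10³) = 4.608×10⁻⁶ mm/N.
So P = 0.7184 / 4.608×10⁻⁶ = 155.9 kN, compressive.

P ≈ 156 kN (compressive)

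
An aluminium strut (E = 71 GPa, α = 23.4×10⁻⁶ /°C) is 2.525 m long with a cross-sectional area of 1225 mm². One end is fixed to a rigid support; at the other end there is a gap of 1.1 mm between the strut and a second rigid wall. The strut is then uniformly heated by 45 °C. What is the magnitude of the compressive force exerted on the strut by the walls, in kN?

P ≈ 53.7 kN

Free thermal elongation = αΔT L = 23.4×10⁻⁶ × 45 × 2525 = 2.659 mm.
This exceeds the 1.1 mm gap, so the wall pushes back. The portion of expansion that must be recovered elastically is δ_free − gap = 2.659 − 1.1 = 1.559 mm.
That suppressed elongation corresponds to σ = E·Δ/L = 71×10³ × 1.559/2525 = 43.83 MPa.
Force on the wall = σA = 43.83 × 1225 mm² = 53.69 kN.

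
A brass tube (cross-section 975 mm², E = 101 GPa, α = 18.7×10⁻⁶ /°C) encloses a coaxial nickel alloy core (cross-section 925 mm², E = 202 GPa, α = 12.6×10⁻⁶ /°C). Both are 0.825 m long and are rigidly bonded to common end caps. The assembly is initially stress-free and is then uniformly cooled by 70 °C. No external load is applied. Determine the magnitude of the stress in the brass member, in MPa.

σ ≈ 28.2 MPa (tensile)

Equilibrium of a rigid end plate with no external load gives equal and opposite internal forces ±P in the two members. Since α_{brass} > α_{nickel alloy}, cooling drives the brass into tension and the nickel alloy into compression.
Compatibility of the two members (thermal + elastic change equal): (α₁ − α₂)ΔT = P·[1/(A₁E₁) + 1/(A₂E₂)].
|α₁ − α₂|·ΔT = 6.1×10⁻⁶ × 70 = 0.000427.
1/(A₁E₁) + 1/(A₂E₂) = 1/(975×101×10³) + 1/(925×202×10³) = 1.551×10⁻⁸ N⁻¹.
So P = 0.000427 / 1.551×10⁻⁸ = 27.54 kN.
σ_{brass} = P/A₁ = 27540/975 = 28.24 MPa, tensile.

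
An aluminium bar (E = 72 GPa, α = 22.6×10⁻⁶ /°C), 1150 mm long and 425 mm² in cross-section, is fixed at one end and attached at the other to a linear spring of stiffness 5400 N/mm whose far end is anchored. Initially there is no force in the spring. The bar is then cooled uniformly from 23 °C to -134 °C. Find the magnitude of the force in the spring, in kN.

Free thermal contraction: δ_free = αΔT L = 22.6×10⁻⁶ × 157 × 1150 = 4.08 mm.
Let P be the tensile force in the spring. The bar extends elastically by PL/(AE) and the spring stretches by P/k; together these equal δ_free.
So P = δ_free / [L/(AE) + 1/k] = 4.08 / [ 1150/(425×72×10³) + 1/(5400) ].
P = 4.08 / 0.0002228 = 18320 N.

P ≈ 18.3 kN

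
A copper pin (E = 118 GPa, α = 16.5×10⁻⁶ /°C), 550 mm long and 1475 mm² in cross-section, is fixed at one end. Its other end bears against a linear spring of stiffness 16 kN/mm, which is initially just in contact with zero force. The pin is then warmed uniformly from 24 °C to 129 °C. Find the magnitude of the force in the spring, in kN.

P ≈ 14.5 kN

The unrestrained thermal change is αΔT L = 16.5×10⁻⁶ × 105 × 550 = 0.9529 mm.
With a force P in the spring, the elastic change of the pin is PL/(AE) and that of the spring is P/k; compatibility requires their sum to equal δ_free.
P [ L/(AE) + 1/k ] = δ_free → P [ 550/(1475×118×10³) + 1/(16×10³) ] = 0.9529.
P = 0.9529 / 6.566×10⁻⁵ = 14510 N.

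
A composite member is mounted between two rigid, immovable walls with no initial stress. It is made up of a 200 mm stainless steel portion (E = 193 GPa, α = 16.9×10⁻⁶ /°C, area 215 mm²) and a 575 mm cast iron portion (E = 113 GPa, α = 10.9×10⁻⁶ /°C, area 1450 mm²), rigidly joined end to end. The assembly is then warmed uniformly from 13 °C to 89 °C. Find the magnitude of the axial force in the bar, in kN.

P ≈ 88 kN (compressive)

Free thermal expansion of the whole bar: Σ αᵢΔT Lᵢ = 16.9×10⁻⁶×76×200 + 10.9×10⁻⁶×76×575 = 0.7332 mm.
The walls prevent any net length change, so an axial force P (same in every segment) develops. Compatibility: P · Σ Lᵢ/(AᵢEᵢ) = δ_free.
Σ Lᵢ/(AᵢEᵢ) = 200/(215×193×10³) + 575/(1450×113×10³) = 8.329×10⁻⁶ mm/N.
So P = 0.7332 / 8.329×10⁻⁶ = 88.03 kN, compressive.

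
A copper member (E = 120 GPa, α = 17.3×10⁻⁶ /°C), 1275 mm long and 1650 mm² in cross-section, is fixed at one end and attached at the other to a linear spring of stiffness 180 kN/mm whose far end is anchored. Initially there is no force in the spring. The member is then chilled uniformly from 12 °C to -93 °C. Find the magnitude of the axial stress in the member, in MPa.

σ ≈ 117 MPa (tensile)

The unrestrained thermal change is αΔT L = 17.3×10⁻⁶ × 105 × 1275 = 2.316 mm.
Let P be the tensile force in the spring. The member extends elastically by PL/(AE) and the spring stretches by P/k; together these equal δ_free.
P [ L/(AE) + 1/k ] = δ_free → P [ 1275/(1650×120×10³) + 1/(180×10³) ] = 2.316.
P = 2.316 / 1.199×10⁻⁵ = 193100 N.
σ = P/A = 193100/1650 = 117 MPa.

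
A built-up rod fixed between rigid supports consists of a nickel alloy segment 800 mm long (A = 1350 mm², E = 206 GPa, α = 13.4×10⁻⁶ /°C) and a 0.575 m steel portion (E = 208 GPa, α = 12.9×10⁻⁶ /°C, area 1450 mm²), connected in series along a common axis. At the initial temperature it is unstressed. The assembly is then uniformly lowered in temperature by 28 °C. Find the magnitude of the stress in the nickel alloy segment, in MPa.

σ ≈ 78.6 MPa (tensile)

With the walls removed the bar would change length by δ_free = Σ αᵢΔT Lᵢ = 13.4×10⁻⁶×28×800 + 12.9×10⁻⁶×28×575 = 0.5078 mm.
The rigid supports impose zero overall length change; the single axial force P common to all segments must satisfy P Σ Lᵢ/(AᵢEᵢ) = δ_free.
Σ Lᵢ/(AᵢEᵢ) = 800/(1350×206×10³) + 575/(1450×208×10³) = 4.783×10⁻⁶ mm/N.
P = 0.5078 / 4.783×10⁻⁶ = 106200 N = 106.2 kN, tensile.
σ_{nickel alloy} = P / A = 106200 / 1350 = 78.65 MPa.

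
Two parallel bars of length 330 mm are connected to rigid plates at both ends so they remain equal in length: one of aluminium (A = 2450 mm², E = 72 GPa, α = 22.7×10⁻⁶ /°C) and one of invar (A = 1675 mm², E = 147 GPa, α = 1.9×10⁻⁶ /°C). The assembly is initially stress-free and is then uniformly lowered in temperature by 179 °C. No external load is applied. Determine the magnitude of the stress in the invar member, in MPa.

Both members must finish at the same length. With the larger α, the aluminium tends to over-contract; the plates restrain it, putting the aluminium in tension and the invar in compression. With no external load the two internal forces are equal and opposite, magnitude P.
Equating the net (thermal + elastic) strains gives |α₁ − α₂|·ΔT = P·[1/(A₁E₁) + 1/(A₂E₂)].
|α₁ − α₂|·ΔT = 20.8×10⁻⁶ × 179 = 0.003723.
1/(A₁E₁) + 1/(A₂E₂) = 1/(2450×72×10³) + 1/(1675×147×10³) = 9.73×10⁻⁹ N⁻¹.
P = 0.003723 / 9.73×10⁻⁹ = 382600 N = 382.6 kN.
σ_{invar} = P/A₂ = 382600/1675 = 228.4 MPa, compressive.

σ ≈ 228 MPa (compressive)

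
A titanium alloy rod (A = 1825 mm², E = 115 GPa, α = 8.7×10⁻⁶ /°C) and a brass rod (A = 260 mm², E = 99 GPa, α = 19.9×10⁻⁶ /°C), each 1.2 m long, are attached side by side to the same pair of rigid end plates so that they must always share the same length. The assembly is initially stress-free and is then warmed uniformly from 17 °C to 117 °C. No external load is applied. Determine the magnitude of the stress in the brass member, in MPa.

Both members must finish at the same length. With the larger α, the brass tends to over-expand; the plates restrain it, putting the brass in compression and the titanium alloy in tension. With no external load the two internal forces are equal and opposite, magnitude P.
Equating the net (thermal + elastic) strains gives |α₁ − α₂|·ΔT = P·[1/(A₁E₁) + 1/(A₂E₂)].
|α₁ − α₂|·ΔT = 11.2×10⁻⁶ × 100 = 0.00112.
1/(A₁E₁) + 1/(A₂E₂) = 1/(1825×115×10³) + 1/(260×99×10³) = 4.361×10⁻⁸ N⁻¹.
So P = 0.00112 / 4.361×10⁻⁸ = 25.68 kN.
σ_{brass} = P/A₂ = 25680/260 = 98.77 MPa, compressive.

σ ≈ 98.8 MPa (compressive)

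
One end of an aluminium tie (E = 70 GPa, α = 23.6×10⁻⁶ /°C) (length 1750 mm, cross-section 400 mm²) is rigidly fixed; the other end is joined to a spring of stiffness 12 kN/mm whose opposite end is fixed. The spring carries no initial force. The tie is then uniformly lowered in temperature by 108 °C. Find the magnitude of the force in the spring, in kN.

P ≈ 30.6 kN

Free thermal contraction: δ_free = αΔT L = 23.6×10⁻⁶ × 108 × 1750 = 4.46 mm.
With a force P in the spring, the elastic change of the tie is PL/(AE) and that of the spring is P/k; compatibility requires their sum to equal δ_free.
So P = δ_free / [L/(AE) + 1/k] = 4.46 / [ 1750/(400×70×10³) + 1/(12×10³) ].
P = 4.46 / 0.0001458 = 30590 N.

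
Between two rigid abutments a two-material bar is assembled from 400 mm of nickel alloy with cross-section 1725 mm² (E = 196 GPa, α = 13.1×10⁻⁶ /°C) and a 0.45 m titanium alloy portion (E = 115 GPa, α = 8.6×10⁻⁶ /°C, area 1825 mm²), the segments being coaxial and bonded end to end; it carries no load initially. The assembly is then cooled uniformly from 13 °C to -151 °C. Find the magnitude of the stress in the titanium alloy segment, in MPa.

With the walls removed the bar would change length by δ_free = Σ αᵢΔT Lᵢ = 13.1×10⁻⁶×164×400 + 8.6×10⁻⁶×164×450 = 1.494 mm.
The rigid supports impose zero overall length change; the single axial force P common to all segments must satisfy P Σ Lᵢ/(AᵢEᵢ) = δ_free.
Σ Lᵢ/(AᵢEᵢ) = 400/(1725×196×10³) + 450/(1825×115×10³) = 3.327×10⁻⁶ mm/N.
So P = 1.494 / 3.327×10⁻⁶ = 449 kN, tensile.
σ_{titanium alloy} = P / A = 449000 / 1825 = 246 MPa.

σ ≈ 246 MPa (tensile)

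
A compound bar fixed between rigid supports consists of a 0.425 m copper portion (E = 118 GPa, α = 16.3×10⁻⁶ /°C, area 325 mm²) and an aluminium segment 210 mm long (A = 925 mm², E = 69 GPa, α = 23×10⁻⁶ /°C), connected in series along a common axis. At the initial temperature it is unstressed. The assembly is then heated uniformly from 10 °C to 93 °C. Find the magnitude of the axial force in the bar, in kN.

Free thermal expansion of the whole bar: Σ αᵢΔT Lᵢ = 16.3×10⁻⁶×83×425 + 23×10⁻⁶×83×210 = 0.9759 mm.
Since the ends are fixed, an axial force P builds up, equal in every segment, with P · Σ Lᵢ/(AᵢEᵢ) = δ_free.
The series flexibility is Σ Lᵢ/(AᵢEᵢ) = 425/(325×118×10³) + 210/(925×69×10³) = 1.437×10⁻⁵ mm/N.
P = 0.9759 / 1.437×10⁻⁵ = 67900 N = 67.9 kN, compressive.

P ≈ 67.9 kN (compressive)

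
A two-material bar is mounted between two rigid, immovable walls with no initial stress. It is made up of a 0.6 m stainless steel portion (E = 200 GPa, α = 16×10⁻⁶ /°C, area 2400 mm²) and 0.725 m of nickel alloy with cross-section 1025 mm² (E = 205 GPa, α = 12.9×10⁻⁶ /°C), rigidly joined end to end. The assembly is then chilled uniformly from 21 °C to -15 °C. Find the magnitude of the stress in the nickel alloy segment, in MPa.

With the walls removed the bar would change length by δ_free = Σ αᵢΔT Lᵢ = 16×10⁻⁶×36×600 + 12.9×10⁻⁶×36×725 = 0.6823 mm.
The rigid supports impose zero overall length change; the single axial force P common to all segments must satisfy P Σ Lᵢ/(AᵢEᵢ) = δ_free.
The series flexibility is Σ Lᵢ/(AᵢEᵢ) = 600/(2400×200×10³) + 725/(1025×205×10³) = 4.7×10⁻⁶ mm/N.
Hence P = δ_free / Σ(L/AE) = 0.6823/4.7×10⁻⁶ = 145.2 kN (tensile).
σ_{nickel alloy} = P / A = 145200 / 1025 = 141.6 MPa.

σ ≈ 142 MPa (tensile)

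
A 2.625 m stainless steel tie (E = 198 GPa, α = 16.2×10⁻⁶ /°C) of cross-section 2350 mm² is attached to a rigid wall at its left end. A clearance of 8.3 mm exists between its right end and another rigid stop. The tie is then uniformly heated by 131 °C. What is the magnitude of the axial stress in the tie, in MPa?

Free thermal elongation = αΔT L = 16.2×10⁻⁶ × 131 × 2625 = 5.571 mm.
This is smaller than the 8.3 mm clearance, so the tie expands freely without reaching the stop — the stress is zero.

σ ≈ 0 MPa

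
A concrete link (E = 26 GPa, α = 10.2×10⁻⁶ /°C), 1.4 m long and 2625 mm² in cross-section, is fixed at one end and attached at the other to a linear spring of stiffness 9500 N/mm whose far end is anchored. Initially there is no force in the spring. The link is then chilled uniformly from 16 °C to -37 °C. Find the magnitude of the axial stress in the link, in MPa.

σ ≈ 2.29 MPa (tensile)

Free thermal contraction: δ_free = αΔT L = 10.2×10⁻⁶ × 53 × 1400 = 0.7568 mm.
Let P be the tensile force in the spring. The link extends elastically by PL/(AE) and the spring stretches by P/k; together these equal δ_free.
So P = δ_free / [L/(AE) + 1/k] = 0.7568 / [ 1400/(2625×26×10³) + 1/(9500) ].
P = 0.7568 / 0.0001258 = 6017 N.
σ = P/A = 6017/2625 = 2.292 MPa.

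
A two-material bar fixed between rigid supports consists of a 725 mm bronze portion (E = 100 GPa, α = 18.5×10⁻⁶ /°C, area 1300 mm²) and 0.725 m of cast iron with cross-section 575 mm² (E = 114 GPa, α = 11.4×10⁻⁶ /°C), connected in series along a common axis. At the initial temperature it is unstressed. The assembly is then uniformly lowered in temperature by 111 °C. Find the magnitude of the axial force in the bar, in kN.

P ≈ 145 kN (tensile)

With the walls removed the bar would change length by δ_free = Σ αᵢΔT Lᵢ = 18.5×10⁻⁶×111×725 + 11.4×10⁻⁶×111×725 = 2.406 mm.
The rigid supports impose zero overall length change; the single axial force P common to all segments must satisfy P Σ Lᵢ/(AᵢEᵢ) = δ_free.
Σ Lᵢ/(AᵢEᵢ) = 725/(1300×100×10³) + 725/(575×114×10³) = 1.664×10⁻⁵ mm/N.
P = 2.406 / 1.664×10⁻⁵ = 144600 N = 144.6 kN, tensile.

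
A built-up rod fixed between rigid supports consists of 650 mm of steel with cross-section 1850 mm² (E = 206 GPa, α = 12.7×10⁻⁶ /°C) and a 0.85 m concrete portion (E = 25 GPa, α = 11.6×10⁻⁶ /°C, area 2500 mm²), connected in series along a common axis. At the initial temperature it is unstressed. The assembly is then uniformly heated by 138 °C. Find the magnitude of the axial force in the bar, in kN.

P ≈ 163 kN (compressive)

Free thermal expansion of the whole bar: Σ αᵢΔT Lᵢ = 12.7×10⁻⁶×138×650 + 11.6×10⁻⁶×138×850 = 2.5 mm.
The walls prevent any net length change, so an axial force P (same in every segment) develops. Compatibility: P · Σ Lᵢ/(AᵢEᵢ) = δ_free.
Σ Lᵢ/(AᵢEᵢ) = 650/(1850×206×10³) + 850/(2500×25×10³) = 1.531×10⁻⁵ mm/N.
Hence P = δ_free / Σ(L/AE) = 2.5/1.531×10⁻⁵ = 163.3 kN (compressive).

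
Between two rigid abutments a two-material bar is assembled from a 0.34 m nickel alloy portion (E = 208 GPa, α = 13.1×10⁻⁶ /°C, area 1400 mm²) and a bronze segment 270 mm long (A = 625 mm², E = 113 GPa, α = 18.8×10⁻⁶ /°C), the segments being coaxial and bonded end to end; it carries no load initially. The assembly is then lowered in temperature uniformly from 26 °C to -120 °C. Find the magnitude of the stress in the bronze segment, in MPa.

With the walls removed the bar would change length by δ_free = Σ αᵢΔT Lᵢ = 13.1×10⁻⁶×146×340 + 18.8×10⁻⁶×146×270 = 1.391 mm.
The rigid supports impose zero overall length change; the single axial force P common to all segments must satisfy P Σ Lᵢ/(AᵢEᵢ) = δ_free.
Σ Lᵢ/(AᵢEᵢ) = 340/(1400×208×10³) + 270/(625×113×10³) = 4.991×10⁻⁶ mm/N.
So P = 1.391 / 4.991×10⁻⁶ = 278.8 kN, tensile.
σ_{bronze} = P / A = 278800 / 625 = 446.1 MPa.

σ ≈ 446 MPa (tensile)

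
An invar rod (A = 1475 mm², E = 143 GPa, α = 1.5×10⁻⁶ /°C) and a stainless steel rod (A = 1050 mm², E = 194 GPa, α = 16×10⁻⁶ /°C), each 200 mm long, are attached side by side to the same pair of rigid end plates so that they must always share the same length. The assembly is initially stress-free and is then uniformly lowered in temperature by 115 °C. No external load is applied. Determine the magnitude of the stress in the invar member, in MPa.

σ ≈ 117 MPa (compressive)

Equilibrium of a rigid end plate with no external load gives equal and opposite internal forces ±P in the two members. Since α_{stainless steel} > α_{invar}, cooling drives the stainless steel into tension and the invar into compression.
Equating the net (thermal + elastic) strains gives |α₁ − α₂|·ΔT = P·[1/(A₁E₁) + 1/(A₂E₂)].
|α₁ − α₂|·ΔT = 14.5×10⁻⁶ × 115 = 0.001667.
1/(A₁E₁) + 1/(A₂E₂) = 1/(1475×143×10³) + 1/(1050×194×10³) = 9.65×10⁻⁹ N⁻¹.
P = 0.001667 / 9.65×10⁻⁹ = 172800 N = 172.8 kN.
σ_{invar} = P/A₁ = 172800/1475 = 117.1 MPa, compressive.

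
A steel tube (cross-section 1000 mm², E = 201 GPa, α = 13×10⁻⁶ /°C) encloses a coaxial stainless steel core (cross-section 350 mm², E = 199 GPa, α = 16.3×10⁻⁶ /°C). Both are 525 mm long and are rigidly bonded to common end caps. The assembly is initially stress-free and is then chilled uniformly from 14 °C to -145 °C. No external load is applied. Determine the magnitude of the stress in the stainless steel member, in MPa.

Equilibrium of a rigid end plate with no external load gives equal and opposite internal forces ±P in the two members. Since α_{stainless steel} > α_{steel}, cooling drives the stainless steel into tension and the steel into compression.
Setting the final lengths equal and cancelling L: (α₁ − α₂)ΔT = P/(A₁E₁) + P/(A₂E₂).
|α₁ − α₂|·ΔT = 3.3×10⁻⁶ × 159 = 0.0005247.
1/(A₁E₁) + 1/(A₂E₂) = 1/(1000×201×10³) + 1/(350×199×10³) = 1.933×10⁻⁸ N⁻¹.
So P = 0.0005247 / 1.933×10⁻⁸ = 27.14 kN.
σ_{stainless steel} = P/A₂ = 27140/350 = 77.54 MPa, tensile.

σ ≈ 77.5 MPa (tensile)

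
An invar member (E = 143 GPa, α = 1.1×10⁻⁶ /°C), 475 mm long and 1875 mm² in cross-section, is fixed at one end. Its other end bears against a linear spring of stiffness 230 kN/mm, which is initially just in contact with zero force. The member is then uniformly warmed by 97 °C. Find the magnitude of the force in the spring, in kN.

P ≈ 8.28 kN

The unrestrained thermal change is αΔT L = 1.1×10⁻⁶ × 97 × 475 = 0.05068 mm.
Let P be the compressive force at the spring. The member shortens elastically by PL/(AE) and the spring compresses by P/k; together these equal δ_free.
So P = δ_free / [L/(AE) + 1/k] = 0.05068 / [ 475/(1875×143×10³) + 1/(230×10³) ].
P = 0.05068 / 6.119×10⁻⁶ = 8282 N.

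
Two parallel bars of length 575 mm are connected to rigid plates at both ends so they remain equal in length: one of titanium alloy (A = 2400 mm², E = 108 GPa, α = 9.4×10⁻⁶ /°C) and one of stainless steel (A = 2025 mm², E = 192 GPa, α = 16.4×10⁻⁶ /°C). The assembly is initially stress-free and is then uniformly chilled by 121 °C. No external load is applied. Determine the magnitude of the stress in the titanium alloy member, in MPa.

Both members must finish at the same length. With the larger α, the stainless steel tends to over-contract; the plates restrain it, putting the stainless steel in tension and the titanium alloy in compression. With no external load the two internal forces are equal and opposite, magnitude P.
Equating the net (thermal + elastic) strains gives |α₁ − α₂|·ΔT = P·[1/(A₁E₁) + 1/(A₂E₂)].
|α₁ − α₂|·ΔT = 7×10⁻⁶ × 121 = 0.000847.
1/(A₁E₁) + 1/(A₂E₂) = 1/(2400×108×10³) + 1/(2025×192×10³) = 6.43×10⁻⁹ N⁻¹.
P = 0.000847 / 6.43×10⁻⁹ = 131700 N = 131.7 kN.
σ_{titanium alloy} = P/A₁ = 131700/2400 = 54.89 MPa, compressive.

σ ≈ 54.9 MPa (compressive)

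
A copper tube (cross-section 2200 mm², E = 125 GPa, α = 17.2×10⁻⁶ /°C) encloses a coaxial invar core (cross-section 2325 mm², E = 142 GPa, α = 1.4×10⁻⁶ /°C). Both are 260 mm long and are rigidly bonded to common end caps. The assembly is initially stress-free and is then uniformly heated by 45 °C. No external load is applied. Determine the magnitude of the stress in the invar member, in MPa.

σ ≈ 45.9 MPa (tensile)

The copper has the larger α, so on heating it would change length more than the invar if both were free. The rigid plates force a common final length, so the copper is put into compression and the invar into tension, with equal and opposite forces P (no external load).
Compatibility of the two members (thermal + elastic change equal): (α₁ − α₂)ΔT = P·[1/(A₁E₁) + 1/(A₂E₂)].
|α₁ − α₂|·ΔT = 15.8×10⁻⁶ × 45 = 0.000711.
1/(A₁E₁) + 1/(A₂E₂) = 1/(2200×125×10³) + 1/(2325×142×10³) = 6.665×10⁻⁹ N⁻¹.
So P = 0.000711 / 6.665×10⁻⁹ = 106.7 kN.
σ_{invar} = P/A₂ = 106700/2325 = 45.88 MPa, tensile.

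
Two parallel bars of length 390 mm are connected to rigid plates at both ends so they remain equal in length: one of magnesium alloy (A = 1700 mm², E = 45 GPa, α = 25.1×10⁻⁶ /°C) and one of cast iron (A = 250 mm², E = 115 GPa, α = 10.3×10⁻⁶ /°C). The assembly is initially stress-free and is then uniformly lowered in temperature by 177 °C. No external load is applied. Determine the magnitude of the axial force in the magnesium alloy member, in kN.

Both members must finish at the same length. With the larger α, the magnesium alloy tends to over-contract; the plates restrain it, putting the magnesium alloy in tension and the cast iron in compression. With no external load the two internal forces are equal and opposite, magnitude P.
Equating the net (thermal + elastic) strains gives |α₁ − α₂|·ΔT = P·[1/(A₁E₁) + 1/(A₂E₂)].
|α₁ − α₂|·ΔT = 14.8×10⁻⁶ × 177 = 0.00262.
1/(A₁E₁) + 1/(A₂E₂) = 1/(1700×45×10³) + 1/(250×115×10³) = 4.785×10⁻⁸ N⁻¹.
P = 0.00262 / 4.785×10⁻⁸ = 54740 N = 54.74 kN.

P ≈ 54.7 kN (tensile in the magnesium alloy)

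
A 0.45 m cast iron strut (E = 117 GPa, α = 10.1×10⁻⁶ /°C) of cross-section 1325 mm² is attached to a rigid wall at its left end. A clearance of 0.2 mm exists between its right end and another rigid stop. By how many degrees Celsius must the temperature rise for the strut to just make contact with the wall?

ΔT ≈ 44 °C

Contact occurs when the free expansion equals the gap: αΔT L = 0.2 mm.
So ΔT = g/(αL) = 0.2/(10.1×10⁻⁶ × 450) = 44 °C.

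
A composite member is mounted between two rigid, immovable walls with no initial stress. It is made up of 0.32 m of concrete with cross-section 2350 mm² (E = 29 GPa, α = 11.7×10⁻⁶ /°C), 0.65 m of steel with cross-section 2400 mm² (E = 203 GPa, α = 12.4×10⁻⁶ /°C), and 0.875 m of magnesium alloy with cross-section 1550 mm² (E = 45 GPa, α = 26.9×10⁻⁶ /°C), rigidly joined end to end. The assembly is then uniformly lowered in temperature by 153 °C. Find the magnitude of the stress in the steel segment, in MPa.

σ ≈ 121 MPa (tensile)

Free thermal contraction of the whole bar: Σ αᵢΔT Lᵢ = 11.7×10⁻⁶×153×320 + 12.4×10⁻⁶×153×650 + 26.9×10⁻⁶×153×875 = 5.407 mm.
The walls prevent any net length change, so an axial force P (same in every segment) develops. Compatibility: P · Σ Lᵢ/(AᵢEᵢ) = δ_free.
Σ Lᵢ/(AᵢEᵢ) = 320/(2350×29×10³) + 650/(2400×203×10³) + 875/(1550×45×10³) = 1.857×10⁻⁵ mm/N.
So P = 5.407 / 1.857×10⁻⁵ = 291.1 kN, tensile.
σ_{steel} = P / A = 291100 / 2400 = 121.3 MPa.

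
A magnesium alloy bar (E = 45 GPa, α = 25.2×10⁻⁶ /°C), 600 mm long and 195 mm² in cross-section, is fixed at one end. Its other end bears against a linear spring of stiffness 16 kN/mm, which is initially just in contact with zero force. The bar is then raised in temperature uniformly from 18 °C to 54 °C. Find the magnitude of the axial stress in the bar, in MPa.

σ ≈ 21.3 MPa (compressive)

Free thermal expansion: δ_free = αΔT L = 25.2×10⁻⁶ × 36 × 600 = 0.5443 mm.
With a force P in the spring, the elastic change of the bar is PL/(AE) and that of the spring is P/k; compatibility requires their sum to equal δ_free.
So P = δ_free / [L/(AE) + 1/k] = 0.5443 / [ 600/(195×45×10³) + 1/(16×10³) ].
P = 0.5443 / 0.0001309 = 4159 N.
σ = P/A = 4159/195 = 21.33 MPa.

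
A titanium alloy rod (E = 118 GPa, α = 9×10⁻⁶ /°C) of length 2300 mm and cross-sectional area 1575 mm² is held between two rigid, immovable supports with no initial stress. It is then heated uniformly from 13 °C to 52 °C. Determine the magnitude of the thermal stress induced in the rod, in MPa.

With length fixed, the mechanical strain must cancel the thermal strain αΔT = 9×10⁻⁶ × 39 = 351×10⁻⁶.
The stress required to suppress this strain is σ = Eε = 118×10³ × 351×10⁻⁶ = 41.42 MPa, compressive since the rod is trying to expand.

σ ≈ 41.4 MPa (compressive)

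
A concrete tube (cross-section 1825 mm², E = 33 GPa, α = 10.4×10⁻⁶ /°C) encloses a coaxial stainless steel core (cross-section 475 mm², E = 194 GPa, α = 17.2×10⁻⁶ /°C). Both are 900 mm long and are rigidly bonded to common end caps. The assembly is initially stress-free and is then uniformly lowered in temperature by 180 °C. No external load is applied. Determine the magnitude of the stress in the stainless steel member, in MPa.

σ ≈ 93.9 MPa (tensile)

The stainless steel has the larger α, so on cooling it would change length more than the concrete if both were free. The rigid plates force a common final length, so the stainless steel is put into tension and the concrete into compression, with equal and opposite forces P (no external load).
Compatibility of the two members (thermal + elastic change equal): (α₁ − α₂)ΔT = P·[1/(A₁E₁) + 1/(A₂E₂)].
|α₁ − α₂|·ΔT = 6.8×10⁻⁶ × 180 = 0.001224.
1/(A₁E₁) + 1/(A₂E₂) = 1/(1825×33×10³) + 1/(475×194×10³) = 2.746×10⁻⁸ N⁻¹.
So P = 0.001224 / 2.746×10⁻⁸ = 44.58 kN.
σ_{stainless steel} = P/A₂ = 44580/475 = 93.85 MPa, tensile.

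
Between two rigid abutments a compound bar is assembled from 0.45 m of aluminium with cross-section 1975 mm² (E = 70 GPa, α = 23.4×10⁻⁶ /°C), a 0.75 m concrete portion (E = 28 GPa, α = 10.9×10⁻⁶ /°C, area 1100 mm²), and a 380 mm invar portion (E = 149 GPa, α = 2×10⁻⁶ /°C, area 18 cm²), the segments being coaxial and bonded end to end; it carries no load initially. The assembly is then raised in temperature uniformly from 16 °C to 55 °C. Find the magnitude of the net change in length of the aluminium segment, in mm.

|ΔL| ≈ 0.326 mm

Free thermal expansion of the whole bar: Σ αᵢΔT Lᵢ = 23.4×10⁻⁶×39×450 + 10.9×10⁻⁶×39×750 + 2×10⁻⁶×39×380 = 0.7591 mm.
Since the ends are fixed, an axial force P builds up, equal in every segment, with P · Σ Lᵢ/(AᵢEᵢ) = δ_free.
The series flexibility is Σ Lᵢ/(AᵢEᵢ) = 450/(1975×70×10³) + 750/(1100×28×10³) + 380/(1800×149×10³) = 2.902×10⁻⁵ mm/N.
P = 0.7591 / 2.902×10⁻⁵ = 26160 N = 26.16 kN, compressive.
For the aluminium segment, free thermal change = 23.4×10⁻⁶×39×450 = 0.4107 mm and elastic change from P = 26160×450/(1975×70×10³) = 0.08514 mm; these oppose, so the net change is 0.326 mm (segment lengthens).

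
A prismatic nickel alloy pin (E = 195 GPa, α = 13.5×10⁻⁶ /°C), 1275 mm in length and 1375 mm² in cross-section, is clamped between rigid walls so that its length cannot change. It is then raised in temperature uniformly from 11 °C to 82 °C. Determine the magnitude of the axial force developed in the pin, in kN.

The ends cannot move, so σ = EαΔT = 195×10³ × 13.5×10⁻⁶ × 71 = 186.9 MPa.
Axial force P = σA = 186.9 × 1375 = 257000 N = 257 kN, compressive.

P ≈ 257 kN (compressive)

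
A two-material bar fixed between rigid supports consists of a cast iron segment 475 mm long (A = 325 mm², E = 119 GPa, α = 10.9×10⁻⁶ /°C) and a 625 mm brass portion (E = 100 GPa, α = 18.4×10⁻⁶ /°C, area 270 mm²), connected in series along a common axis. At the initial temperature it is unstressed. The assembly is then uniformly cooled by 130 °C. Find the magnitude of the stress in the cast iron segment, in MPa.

If the supports were absent, the total length change would be Σ αᵢΔT Lᵢ = 10.9×10⁻⁶×130×475 + 18.4×10⁻⁶×130×625 = 2.168 mm.
Since the ends are fixed, an axial force P builds up, equal in every segment, with P · Σ Lᵢ/(AᵢEᵢ) = δ_free.
The series flexibility is Σ Lᵢ/(AᵢEᵢ) = 475/(325×119×10³) + 625/(270×100×10³) = 3.543×10⁻⁵ mm/N.
Hence P = δ_free / Σ(L/AE) = 2.168/3.543×10⁻⁵ = 61.19 kN (tensile).
σ_{cast iron} = P / A = 61190 / 325 = 188.3 MPa.

σ ≈ 188 MPa (tensile)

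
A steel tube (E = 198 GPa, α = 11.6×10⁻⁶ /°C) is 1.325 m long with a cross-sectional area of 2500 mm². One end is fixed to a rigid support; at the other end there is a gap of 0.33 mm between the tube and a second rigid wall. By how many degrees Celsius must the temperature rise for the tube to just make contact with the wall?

ΔT ≈ 21.5 °C

The gap closes when αΔT L = 0.33 mm, since the tube is still unstressed at that instant.
So ΔT = g/(αL) = 0.33/(11.6×10⁻⁶ × 1325) = 21.47 °C.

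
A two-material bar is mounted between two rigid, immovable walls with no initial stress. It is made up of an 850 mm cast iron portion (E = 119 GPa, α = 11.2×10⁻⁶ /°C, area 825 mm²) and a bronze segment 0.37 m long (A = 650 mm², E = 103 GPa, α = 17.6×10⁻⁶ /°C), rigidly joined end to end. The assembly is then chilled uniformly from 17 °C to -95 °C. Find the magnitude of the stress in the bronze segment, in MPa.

σ ≈ 195 MPa (tensile)

With the walls removed the bar would change length by δ_free = Σ αᵢΔT Lᵢ = 11.2×10⁻⁶×112×850 + 17.6×10⁻⁶×112×370 = 1.796 mm.
The walls prevent any net length change, so an axial force P (same in every segment) develops. Compatibility: P · Σ Lᵢ/(AᵢEᵢ) = δ_free.
Σ Lᵢ/(AᵢEᵢ) = 850/(825×119×10³) + 370/(650×103×10³) = 1.418×10⁻⁵ mm/N.
P = 1.796 / 1.418×10⁻⁵ = 126600 N = 126.6 kN, tensile.
σ_{bronze} = P / A = 126600 / 650 = 194.8 MPa.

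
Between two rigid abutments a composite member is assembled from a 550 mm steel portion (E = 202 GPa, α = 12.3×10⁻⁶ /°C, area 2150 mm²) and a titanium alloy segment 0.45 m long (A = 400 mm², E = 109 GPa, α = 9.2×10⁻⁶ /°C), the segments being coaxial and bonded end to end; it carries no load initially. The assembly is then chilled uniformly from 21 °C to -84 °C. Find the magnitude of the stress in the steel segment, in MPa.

σ ≈ 46 MPa (tensile)

If the supports were absent, the total length change would be Σ αᵢΔT Lᵢ = 12.3×10⁻⁶×105×550 + 9.2×10⁻⁶×105×450 = 1.145 mm.
The walls prevent any net length change, so an axial force P (same in every segment) develops. Compatibility: P · Σ Lᵢ/(AᵢEᵢ) = δ_free.
Σ Lᵢ/(AᵢEᵢ) = 550/(2150×202×10³) + 450/(400×109×10³) = 1.159×10⁻⁵ mm/N.
Hence P = δ_free / Σ(L/AE) = 1.145/1.159×10⁻⁵ = 98.82 kN (tensile).
σ_{steel} = P / A = 98820 / 2150 = 45.96 MPa.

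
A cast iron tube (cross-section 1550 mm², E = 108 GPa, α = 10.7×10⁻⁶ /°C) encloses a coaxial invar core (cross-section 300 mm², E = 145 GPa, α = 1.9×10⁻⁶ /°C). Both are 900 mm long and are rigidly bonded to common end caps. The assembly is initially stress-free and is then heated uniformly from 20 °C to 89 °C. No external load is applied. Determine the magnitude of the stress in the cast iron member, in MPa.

The cast iron has the larger α, so on heating it would change length more than the invar if both were free. The rigid plates force a common final length, so the cast iron is put into compression and the invar into tension, with equal and opposite forces P (no external load).
Equating the net (thermal + elastic) strains gives |α₁ − α₂|·ΔT = P·[1/(A₁E₁) + 1/(A₂E₂)].
|α₁ − α₂|·ΔT = 8.8×10⁻⁶ × 69 = 0.0006072.
1/(A₁E₁) + 1/(A₂E₂) = 1/(1550×108×10³) + 1/(300×145×10³) = 2.896×10⁻⁸ N⁻¹.
P = 0.0006072 / 2.896×10⁻⁸ = 20970 N = 20.97 kN.
σ_{cast iron} = P/A₁ = 20970/1550 = 13.53 MPa, compressive.

σ ≈ 13.5 MPa (compressive)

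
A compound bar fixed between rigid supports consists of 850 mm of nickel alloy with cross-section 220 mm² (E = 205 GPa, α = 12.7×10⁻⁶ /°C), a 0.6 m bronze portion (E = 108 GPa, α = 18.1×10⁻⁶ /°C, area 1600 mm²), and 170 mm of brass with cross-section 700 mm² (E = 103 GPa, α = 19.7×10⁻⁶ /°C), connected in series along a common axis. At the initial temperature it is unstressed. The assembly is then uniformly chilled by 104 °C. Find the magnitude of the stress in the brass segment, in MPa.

Free thermal contraction of the whole bar: Σ αᵢΔT Lᵢ = 12.7×10⁻⁶×104×850 + 18.1×10⁻⁶×104×600 + 19.7×10⁻⁶×104×170 = 2.6 mm.
Since the ends are fixed, an axial force P builds up, equal in every segment, with P · Σ Lᵢ/(AᵢEᵢ) = δ_free.
The series flexibility is Σ Lᵢ/(AᵢEᵢ) = 850/(220×205×10³) + 600/(1600×108×10³) + 170/(700×103×10³) = 2.468×10⁻⁵ mm/N.
Hence P = δ_free / Σ(L/AE) = 2.6/2.468×10⁻⁵ = 105.4 kN (tensile).
σ_{brass} = P / A = 105400 / 700 = 150.5 MPa.

σ ≈ 151 MPa (tensile)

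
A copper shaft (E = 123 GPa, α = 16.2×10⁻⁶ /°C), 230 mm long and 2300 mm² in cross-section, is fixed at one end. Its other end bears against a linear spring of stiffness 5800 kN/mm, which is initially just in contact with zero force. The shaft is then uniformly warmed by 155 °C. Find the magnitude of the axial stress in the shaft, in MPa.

σ ≈ 255 MPa (compressive)

Free thermal expansion: δ_free = αΔT L = 16.2×10⁻⁶ × 155 × 230 = 0.5775 mm.
Let P be the compressive force at the spring. The shaft shortens elastically by PL/(AE) and the spring compresses by P/k; together these equal δ_free.
P [ L/(AE) + 1/k ] = δ_free → P [ 230/(2300×123×10³) + 1/(5800×10³) ] = 0.5775.
P = 0.5775 / 9.854×10⁻⁷ = 586100 N.
σ = P/A = 586100/2300 = 254.8 MPa.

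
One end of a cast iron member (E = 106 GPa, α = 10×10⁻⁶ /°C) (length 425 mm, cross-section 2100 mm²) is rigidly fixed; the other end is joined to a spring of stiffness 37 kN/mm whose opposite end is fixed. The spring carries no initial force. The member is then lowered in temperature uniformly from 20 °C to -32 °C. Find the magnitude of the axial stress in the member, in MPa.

σ ≈ 3.64 MPa (tensile)

The unrestrained thermal change is αΔT L = 10×10⁻⁶ × 52 × 425 = 0.221 mm.
With a force P in the spring, the elastic change of the member is PL/(AE) and that of the spring is P/k; compatibility requires their sum to equal δ_free.
P [ L/(AE) + 1/k ] = δ_free → P [ 425/(2100×106×10³) + 1/(37×10³) ] = 0.221.
P = 0.221 / 2.894×10⁻⁵ = 7637 N.
σ = P/A = 7637/2100 = 3.637 MPa.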